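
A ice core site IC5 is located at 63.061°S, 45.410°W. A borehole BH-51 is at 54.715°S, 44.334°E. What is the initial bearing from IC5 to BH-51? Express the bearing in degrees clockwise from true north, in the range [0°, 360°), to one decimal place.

122.5°

Δλ = 89.7440°
y = sin Δλ · cos φ₂ = 0.577638
x = cos φ₁ sin φ₂ − sin φ₁ cos φ₂ cos Δλ = -0.367512
θ = atan2(y, x) = 122.4658° → 122.4658° (mod 360°)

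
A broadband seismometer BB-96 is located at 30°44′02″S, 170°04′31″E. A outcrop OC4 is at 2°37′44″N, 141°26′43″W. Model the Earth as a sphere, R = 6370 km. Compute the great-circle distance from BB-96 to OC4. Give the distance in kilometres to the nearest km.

BB-96: φ = -30.73389°, λ = +170.07528°
OC4: φ = +2.62889°, λ = -141.44528°
Δφ = 33.3628°,  Δλ = 48.4794°
a = sin²(Δφ/2) + cos φ₁ cos φ₂ sin²(Δλ/2) = 0.227127
c = 2·arcsin(√a) = 0.993517 rad = 56.9243°
d = R·c = 6370 × 0.993517 = 6328.7 km

6329 km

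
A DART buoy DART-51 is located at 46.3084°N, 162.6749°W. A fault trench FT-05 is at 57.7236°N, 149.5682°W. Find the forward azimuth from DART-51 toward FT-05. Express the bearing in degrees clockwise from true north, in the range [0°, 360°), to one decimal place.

30.2°

Δλ = 13.1067°
y = sin Δλ · cos φ₂ = 0.121094
x = cos φ₁ sin φ₂ − sin φ₁ cos φ₂ cos Δλ = 0.207976
θ = atan2(y, x) = 30.2100° → 30.2100° (mod 360°)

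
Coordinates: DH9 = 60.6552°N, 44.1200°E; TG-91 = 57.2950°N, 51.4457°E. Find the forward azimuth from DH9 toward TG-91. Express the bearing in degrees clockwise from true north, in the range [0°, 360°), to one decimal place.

Δλ = 7.3257°
y = sin Δλ · cos φ₂ = 0.068895
x = cos φ₁ sin φ₂ − sin φ₁ cos φ₂ cos Δλ = -0.054768
θ = atan2(y, x) = 128.4831° → 128.4831° (mod 360°)

128.5°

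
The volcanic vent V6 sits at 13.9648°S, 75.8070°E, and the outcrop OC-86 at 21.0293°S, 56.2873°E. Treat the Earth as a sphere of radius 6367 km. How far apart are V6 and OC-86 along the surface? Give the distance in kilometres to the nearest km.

2210 km

Δφ = -7.0645°,  Δλ = -19.5197°
a = sin²(Δφ/2) + cos φ₁ cos φ₂ sin²(Δλ/2) = 0.029826
c = 2·arcsin(√a) = 0.347143 rad = 19.8898°
d = R·c = 6367 × 0.347143 = 2210.3 km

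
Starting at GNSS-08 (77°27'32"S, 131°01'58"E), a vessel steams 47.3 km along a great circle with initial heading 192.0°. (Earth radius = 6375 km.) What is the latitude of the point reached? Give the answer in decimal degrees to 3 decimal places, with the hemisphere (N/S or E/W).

77.874°S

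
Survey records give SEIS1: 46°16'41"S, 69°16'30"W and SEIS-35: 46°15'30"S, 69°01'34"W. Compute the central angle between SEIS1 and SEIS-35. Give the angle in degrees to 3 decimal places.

0.173°

SEIS1: φ = -46.27806°, λ = -69.27500°
SEIS-35: φ = -46.25833°, λ = -69.02611°
Δφ = 0.0197°,  Δλ = 0.2489°
a = sin²(Δφ/2) + cos φ₁ cos φ₂ sin²(Δλ/2) = 0.000002
c = 2·arcsin(√a) = 0.003023 rad = 0.1732°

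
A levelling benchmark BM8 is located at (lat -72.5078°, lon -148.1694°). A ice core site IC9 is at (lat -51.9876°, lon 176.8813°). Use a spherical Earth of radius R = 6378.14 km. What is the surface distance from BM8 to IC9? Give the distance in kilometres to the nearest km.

2830 km

Δφ = 20.5202°,  Δλ = -34.9493°
a = sin²(Δφ/2) + cos φ₁ cos φ₂ sin²(Δλ/2) = 0.048417
c = 2·arcsin(√a) = 0.443706 rad = 25.4225°
d = R·c = 6378.14 × 0.443706 = 2830.0 km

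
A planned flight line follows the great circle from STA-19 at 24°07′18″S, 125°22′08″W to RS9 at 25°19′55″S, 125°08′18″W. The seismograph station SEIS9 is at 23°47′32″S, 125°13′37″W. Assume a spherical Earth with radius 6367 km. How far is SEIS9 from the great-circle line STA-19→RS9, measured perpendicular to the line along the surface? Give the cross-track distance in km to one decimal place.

20.4 km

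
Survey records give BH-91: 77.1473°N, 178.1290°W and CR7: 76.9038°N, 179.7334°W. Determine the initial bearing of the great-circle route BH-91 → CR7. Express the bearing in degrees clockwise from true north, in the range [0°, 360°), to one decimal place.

236.7°

Δλ = -1.6044°
y = sin Δλ · cos φ₂ = -0.006344
x = cos φ₁ sin φ₂ − sin φ₁ cos φ₂ cos Δλ = -0.004163
θ = atan2(y, x) = -123.2747° → 236.7253° (mod 360°)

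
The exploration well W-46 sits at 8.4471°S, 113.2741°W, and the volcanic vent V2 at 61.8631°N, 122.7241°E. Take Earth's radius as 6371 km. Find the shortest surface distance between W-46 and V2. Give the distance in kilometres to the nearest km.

12563 km

Δφ = 70.3102°,  Δλ = -124.0018°
a = sin²(Δφ/2) + cos φ₁ cos φ₂ sin²(Δλ/2) = 0.695196
c = 2·arcsin(√a) = 1.971854 rad = 112.9789°
d = R·c = 6371 × 1.971854 = 12562.7 km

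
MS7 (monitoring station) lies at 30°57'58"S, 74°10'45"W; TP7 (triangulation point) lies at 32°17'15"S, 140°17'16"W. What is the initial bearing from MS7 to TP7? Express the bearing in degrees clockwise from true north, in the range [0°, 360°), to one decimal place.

250.0°

MS7: φ = -30.96611°, λ = -74.17917°
TP7: φ = -32.28750°, λ = -140.28778°
Δλ = -66.1086°
y = sin Δλ · cos φ₂ = -0.772942
x = cos φ₁ sin φ₂ − sin φ₁ cos φ₂ cos Δλ = -0.281868
θ = atan2(y, x) = -110.0353° → 249.9647° (mod 360°)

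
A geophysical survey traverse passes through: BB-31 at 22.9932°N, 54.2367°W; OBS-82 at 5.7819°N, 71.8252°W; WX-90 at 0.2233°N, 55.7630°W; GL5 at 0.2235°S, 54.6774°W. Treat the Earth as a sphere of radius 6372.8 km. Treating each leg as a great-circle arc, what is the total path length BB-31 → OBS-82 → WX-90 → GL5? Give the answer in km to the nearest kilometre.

BB-31→OBS-82: c = 0.421676 rad, d = 2687.25 km
OBS-82→WX-90: c = 0.296180 rad, d = 1887.49 km
WX-90→GL5: c = 0.020489 rad, d = 130.57 km
Total = 2687.25 + 1887.49 + 130.57 = 4705.32 km

4705 km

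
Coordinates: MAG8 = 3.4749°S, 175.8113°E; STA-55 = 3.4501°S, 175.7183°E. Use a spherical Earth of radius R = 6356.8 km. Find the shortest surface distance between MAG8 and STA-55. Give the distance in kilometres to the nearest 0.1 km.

10.7 km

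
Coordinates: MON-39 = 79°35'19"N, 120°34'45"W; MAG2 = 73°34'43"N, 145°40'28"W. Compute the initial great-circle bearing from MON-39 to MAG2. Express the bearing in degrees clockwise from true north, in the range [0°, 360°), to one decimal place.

MON-39: φ = +79.58861°, λ = -120.57917°
MAG2: φ = +73.57861°, λ = -145.67444°
Δλ = -25.0953°
y = sin Δλ · cos φ₂ = -0.119900
x = cos φ₁ sin φ₂ − sin φ₁ cos φ₂ cos Δλ = -0.078456
θ = atan2(y, x) = -123.1984° → 236.8016° (mod 360°)

236.8°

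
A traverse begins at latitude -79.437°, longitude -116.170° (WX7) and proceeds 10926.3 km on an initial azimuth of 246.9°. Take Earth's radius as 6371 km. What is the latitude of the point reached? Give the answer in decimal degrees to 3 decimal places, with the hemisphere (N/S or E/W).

δ = d/R = 10926.3/6371 = 1.715005 rad
φ₂ = arcsin(sin φ₁ cos δ + cos φ₁ sin δ cos θ)
   = arcsin(-0.98305·-0.14371 + 0.18332·0.98962·-0.39234) = 4.01969°
λ₂ = λ₁ + atan2(sin θ sin δ cos φ₁, cos δ − sin φ₁ sin φ₂) = 129.68573°

4.020°N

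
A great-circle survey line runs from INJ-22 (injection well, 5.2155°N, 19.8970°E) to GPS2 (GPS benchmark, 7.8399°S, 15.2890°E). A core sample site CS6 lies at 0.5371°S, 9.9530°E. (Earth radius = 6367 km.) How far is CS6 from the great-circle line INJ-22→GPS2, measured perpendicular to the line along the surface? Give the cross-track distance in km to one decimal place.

829.7 km

δ₁₃ = central angle INJ-22→CS6 = 0.200316 rad  (haversine)
θ₁₃ = bearing INJ-22→CS6 = 240.206°,  θ₁₂ = bearing INJ-22→GPS2 = 199.432°
dₓₜ = R·arcsin(sin δ₁₃ · sin(θ₁₃ − θ₁₂)) = 6367·arcsin(0.19898·sin(40.775°)) = 829.742 km
|dₓₜ| = 829.742 km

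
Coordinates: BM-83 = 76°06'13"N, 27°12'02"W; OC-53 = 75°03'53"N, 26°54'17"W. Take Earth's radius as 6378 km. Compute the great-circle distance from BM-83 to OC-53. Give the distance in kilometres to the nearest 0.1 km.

115.9 km

BM-83: φ = +76.10361°, λ = -27.20056°
OC-53: φ = +75.06472°, λ = -26.90472°
Δφ = -1.0389°,  Δλ = 0.2958°
a = sin²(Δφ/2) + cos φ₁ cos φ₂ sin²(Δλ/2) = 0.000083
c = 2·arcsin(√a) = 0.018177 rad = 1.0415°
d = R·c = 6378 × 0.018177 = 115.9 km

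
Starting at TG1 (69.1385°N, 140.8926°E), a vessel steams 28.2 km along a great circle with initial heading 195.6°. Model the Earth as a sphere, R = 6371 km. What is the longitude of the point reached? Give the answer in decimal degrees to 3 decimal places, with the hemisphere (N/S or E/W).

δ = d/R = 28.2/6371 = 0.004426 rad
φ₂ = arcsin(sin φ₁ cos δ + cos φ₁ sin δ cos θ)
   = arcsin(0.93444·0.99999 + 0.35611·0.00443·-0.96316) = 68.89413°
λ₂ = λ₁ + atan2(sin θ sin δ cos φ₁, cos δ − sin φ₁ sin φ₂) = 140.70320°

140.703°E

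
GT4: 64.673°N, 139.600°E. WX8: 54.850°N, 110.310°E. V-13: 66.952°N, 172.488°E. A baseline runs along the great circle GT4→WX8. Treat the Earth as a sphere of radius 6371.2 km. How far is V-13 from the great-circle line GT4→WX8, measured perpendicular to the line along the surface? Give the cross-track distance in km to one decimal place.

107.1 km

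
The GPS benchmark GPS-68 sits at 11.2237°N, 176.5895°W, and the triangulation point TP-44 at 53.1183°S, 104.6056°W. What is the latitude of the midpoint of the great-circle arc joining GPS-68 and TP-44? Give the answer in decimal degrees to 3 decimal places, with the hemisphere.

24.988°S

Bx = cos φ₂ cos Δλ = 0.185621,  By = cos φ₂ sin Δλ = 0.570738
φₘ = atan2(sin φ₁ + sin φ₂, √((cos φ₁ + Bx)² + By²)) = -24.98812°
λₘ = λ₁ + atan2(By, cos φ₁ + Bx) = -150.51811°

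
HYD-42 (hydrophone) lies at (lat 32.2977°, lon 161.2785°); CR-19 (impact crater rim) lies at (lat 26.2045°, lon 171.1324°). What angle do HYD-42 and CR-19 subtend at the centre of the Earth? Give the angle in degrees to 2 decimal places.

Δφ = -6.0932°,  Δλ = 9.8539°
a = sin²(Δφ/2) + cos φ₁ cos φ₂ sin²(Δλ/2) = 0.008419
c = 2·arcsin(√a) = 0.183769 rad = 10.5292°

10.53°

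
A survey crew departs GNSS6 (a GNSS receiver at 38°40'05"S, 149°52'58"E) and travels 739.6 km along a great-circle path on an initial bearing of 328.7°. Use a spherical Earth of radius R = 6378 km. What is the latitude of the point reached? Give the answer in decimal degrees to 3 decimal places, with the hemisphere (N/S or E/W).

32.917°S

GNSS6: φ = -38.66806°, λ = +149.88278°
δ = d/R = 739.6/6378 = 0.115961 rad
φ₂ = arcsin(sin φ₁ cos δ + cos φ₁ sin δ cos θ)
   = arcsin(-0.62481·0.99328 + 0.78078·0.11570·0.85446) = -32.91688°
λ₂ = λ₁ + atan2(sin θ sin δ cos φ₁, cos δ − sin φ₁ sin φ₂) = 145.77663°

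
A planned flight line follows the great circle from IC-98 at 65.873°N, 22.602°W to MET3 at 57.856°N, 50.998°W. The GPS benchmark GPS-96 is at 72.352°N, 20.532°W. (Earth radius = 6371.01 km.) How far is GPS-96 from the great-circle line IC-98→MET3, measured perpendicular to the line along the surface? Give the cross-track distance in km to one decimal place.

δ₁₃ = central angle IC-98→GPS-96 = 0.113794 rad  (haversine)
θ₁₃ = bearing IC-98→GPS-96 = 5.534°,  θ₁₂ = bearing IC-98→MET3 = 252.240°
dₓₜ = R·arcsin(sin δ₁₃ · sin(θ₁₃ − θ₁₂)) = 6371.01·arcsin(0.11355·sin(-246.705°)) = 665.661 km
|dₓₜ| = 665.661 km

665.7 km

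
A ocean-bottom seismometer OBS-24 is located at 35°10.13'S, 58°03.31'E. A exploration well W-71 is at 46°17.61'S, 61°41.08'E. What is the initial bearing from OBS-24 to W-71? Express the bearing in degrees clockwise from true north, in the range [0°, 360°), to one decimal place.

167.3°

OBS-24: φ = -35.16883°, λ = +58.05517°
W-71: φ = -46.29350°, λ = +61.68467°
Δλ = 3.6295°
y = sin Δλ · cos φ₂ = 0.043741
x = cos φ₁ sin φ₂ − sin φ₁ cos φ₂ cos Δλ = -0.193743
θ = atan2(y, x) = 167.2777° → 167.2777° (mod 360°)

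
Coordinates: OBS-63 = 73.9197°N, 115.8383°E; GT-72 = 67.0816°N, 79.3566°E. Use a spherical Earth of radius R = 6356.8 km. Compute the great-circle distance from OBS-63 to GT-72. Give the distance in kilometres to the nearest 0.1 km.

Δφ = -6.8381°,  Δλ = -36.4817°
a = sin²(Δφ/2) + cos φ₁ cos φ₂ sin²(Δλ/2) = 0.014125
c = 2·arcsin(√a) = 0.238259 rad = 13.6512°
d = R·c = 6356.8 × 0.238259 = 1514.6 km

1514.6 km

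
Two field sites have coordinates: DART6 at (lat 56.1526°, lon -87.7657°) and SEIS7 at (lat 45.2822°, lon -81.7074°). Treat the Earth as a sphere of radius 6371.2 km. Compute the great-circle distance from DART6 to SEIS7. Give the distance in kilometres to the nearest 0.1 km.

1280.6 km

Δφ = -10.8704°,  Δλ = 6.0583°
a = sin²(Δφ/2) + cos φ₁ cos φ₂ sin²(Δλ/2) = 0.010066
c = 2·arcsin(√a) = 0.201000 rad = 11.5164°
d = R·c = 6371.2 × 0.201000 = 1280.6 km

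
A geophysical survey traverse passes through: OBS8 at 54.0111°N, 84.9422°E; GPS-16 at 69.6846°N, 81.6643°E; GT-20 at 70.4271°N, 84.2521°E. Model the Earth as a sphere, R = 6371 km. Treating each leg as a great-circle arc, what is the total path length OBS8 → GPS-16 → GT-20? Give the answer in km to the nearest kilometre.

OBS8→GPS-16: c = 0.274787 rad, d = 1750.67 km
GPS-16→GT-20: c = 0.020129 rad, d = 128.24 km
Total = 1750.67 + 128.24 = 1878.91 km

1879 km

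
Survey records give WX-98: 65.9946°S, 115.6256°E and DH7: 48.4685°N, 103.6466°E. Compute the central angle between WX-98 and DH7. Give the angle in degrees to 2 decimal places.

114.83°

Δφ = 114.4631°,  Δλ = -11.9790°
a = sin²(Δφ/2) + cos φ₁ cos φ₂ sin²(Δλ/2) = 0.709990
c = 2·arcsin(√a) = 2.004221 rad = 114.8334°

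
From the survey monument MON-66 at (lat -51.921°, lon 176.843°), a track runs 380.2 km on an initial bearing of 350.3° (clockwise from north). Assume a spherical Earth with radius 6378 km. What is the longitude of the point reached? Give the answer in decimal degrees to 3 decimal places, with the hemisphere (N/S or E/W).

δ = d/R = 380.2/6378 = 0.059611 rad
φ₂ = arcsin(sin φ₁ cos δ + cos φ₁ sin δ cos θ)
   = arcsin(-0.78716·0.99822 + 0.61675·0.05958·0.98570) = -48.55098°
λ₂ = λ₁ + atan2(sin θ sin δ cos φ₁, cos δ − sin φ₁ sin φ₂) = 175.97413°

175.974°E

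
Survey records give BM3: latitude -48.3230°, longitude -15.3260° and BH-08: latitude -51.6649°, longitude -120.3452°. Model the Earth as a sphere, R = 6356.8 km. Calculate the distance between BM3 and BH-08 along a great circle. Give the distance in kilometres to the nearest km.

Δφ = -3.3419°,  Δλ = -105.0192°
a = sin²(Δφ/2) + cos φ₁ cos φ₂ sin²(Δλ/2) = 0.260504
c = 2·arcsin(√a) = 1.071291 rad = 61.3804°
d = R·c = 6356.8 × 1.071291 = 6810.0 km

6810 km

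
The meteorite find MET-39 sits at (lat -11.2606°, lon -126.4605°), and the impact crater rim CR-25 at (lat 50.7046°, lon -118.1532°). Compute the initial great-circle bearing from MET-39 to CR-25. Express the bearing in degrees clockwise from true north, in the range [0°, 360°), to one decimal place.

5.9°

Δλ = 8.3073°
y = sin Δλ · cos φ₂ = 0.091503
x = cos φ₁ sin φ₂ − sin φ₁ cos φ₂ cos Δλ = 0.881365
θ = atan2(y, x) = 5.9272° → 5.9272° (mod 360°)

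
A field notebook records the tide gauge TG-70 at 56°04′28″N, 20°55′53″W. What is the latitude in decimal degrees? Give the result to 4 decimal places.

56.0744°N

56° + 4′/60 + 28″/3600 = 56 + 0.06667 + 0.00778 = 56.0744°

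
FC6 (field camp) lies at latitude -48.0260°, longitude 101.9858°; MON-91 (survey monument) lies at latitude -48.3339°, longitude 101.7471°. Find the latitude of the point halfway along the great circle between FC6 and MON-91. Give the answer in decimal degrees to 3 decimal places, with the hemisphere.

48.180°S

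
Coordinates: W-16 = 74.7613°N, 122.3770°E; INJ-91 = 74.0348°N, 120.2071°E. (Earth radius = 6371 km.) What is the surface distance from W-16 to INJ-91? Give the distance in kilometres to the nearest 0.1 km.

Δφ = -0.7265°,  Δλ = -2.1699°
a = sin²(Δφ/2) + cos φ₁ cos φ₂ sin²(Δλ/2) = 0.000066
c = 2·arcsin(√a) = 0.016262 rad = 0.9318°
d = R·c = 6371 × 0.016262 = 103.6 km

103.6 km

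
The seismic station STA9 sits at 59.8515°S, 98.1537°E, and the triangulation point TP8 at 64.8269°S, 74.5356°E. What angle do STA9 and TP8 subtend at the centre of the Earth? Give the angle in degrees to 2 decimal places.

11.95°

Δφ = -4.9754°,  Δλ = -23.6181°
a = sin²(Δφ/2) + cos φ₁ cos φ₂ sin²(Δλ/2) = 0.010831
c = 2·arcsin(√a) = 0.208524 rad = 11.9476°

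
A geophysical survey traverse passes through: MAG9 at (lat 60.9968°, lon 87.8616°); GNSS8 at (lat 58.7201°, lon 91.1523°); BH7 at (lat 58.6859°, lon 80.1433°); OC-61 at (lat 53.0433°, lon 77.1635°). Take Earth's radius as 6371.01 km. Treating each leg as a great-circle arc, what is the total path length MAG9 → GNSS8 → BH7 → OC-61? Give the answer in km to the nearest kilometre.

1602 km

MAG9→GNSS8: c = 0.049086 rad, d = 312.73 km
GNSS8→BH7: c = 0.099703 rad, d = 635.21 km
BH7→OC-61: c = 0.102689 rad, d = 654.23 km
Total = 312.73 + 635.21 + 654.23 = 1602.17 km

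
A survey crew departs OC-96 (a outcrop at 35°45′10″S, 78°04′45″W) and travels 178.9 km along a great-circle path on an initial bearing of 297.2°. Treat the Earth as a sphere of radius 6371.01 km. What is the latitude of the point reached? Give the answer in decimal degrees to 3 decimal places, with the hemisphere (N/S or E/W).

OC-96: φ = -35.75278°, λ = -78.07917°
δ = d/R = 178.9/6371.01 = 0.028080 rad
φ₂ = arcsin(sin φ₁ cos δ + cos φ₁ sin δ cos θ)
   = arcsin(-0.58429·0.99961 + 0.81155·0.02808·0.45710) = -35.00469°
λ₂ = λ₁ + atan2(sin θ sin δ cos φ₁, cos δ − sin φ₁ sin φ₂) = -79.82620°

35.005°S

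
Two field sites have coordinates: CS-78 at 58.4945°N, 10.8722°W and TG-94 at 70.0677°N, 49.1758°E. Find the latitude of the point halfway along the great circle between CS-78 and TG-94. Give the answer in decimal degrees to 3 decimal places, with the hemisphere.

67.212°N

Bx = cos φ₂ cos Δλ = 0.170207,  By = cos φ₂ sin Δλ = 0.295379
φₘ = atan2(sin φ₁ + sin φ₂, √((cos φ₁ + Bx)² + By²)) = 67.21213°
λₘ = λ₁ + atan2(By, cos φ₁ + Bx) = 12.21940°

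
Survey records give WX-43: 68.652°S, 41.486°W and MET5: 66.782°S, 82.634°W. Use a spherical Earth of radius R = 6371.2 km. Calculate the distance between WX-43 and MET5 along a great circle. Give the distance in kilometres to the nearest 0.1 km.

1714.2 km

Δφ = 1.8700°,  Δλ = -41.1480°
a = sin²(Δφ/2) + cos φ₁ cos φ₂ sin²(Δλ/2) = 0.017989
c = 2·arcsin(√a) = 0.269058 rad = 15.4159°
d = R·c = 6371.2 × 0.269058 = 1714.2 km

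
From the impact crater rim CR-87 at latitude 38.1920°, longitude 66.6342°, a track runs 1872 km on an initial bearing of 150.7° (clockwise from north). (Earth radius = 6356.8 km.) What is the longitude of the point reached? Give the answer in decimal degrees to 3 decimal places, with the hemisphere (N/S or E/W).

δ = d/R = 1872/6356.8 = 0.294488 rad
φ₂ = arcsin(sin φ₁ cos δ + cos φ₁ sin δ cos θ)
   = arcsin(0.61830·0.95695 + 0.78594·0.29025·-0.87207) = 23.12542°
λ₂ = λ₁ + atan2(sin θ sin δ cos φ₁, cos δ − sin φ₁ sin φ₂) = 75.51933°

75.519°E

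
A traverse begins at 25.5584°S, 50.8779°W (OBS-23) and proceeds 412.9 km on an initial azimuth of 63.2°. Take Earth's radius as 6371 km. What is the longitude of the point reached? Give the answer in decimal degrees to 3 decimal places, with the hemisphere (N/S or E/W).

47.254°W

δ = d/R = 412.9/6371 = 0.064809 rad
φ₂ = arcsin(sin φ₁ cos δ + cos φ₁ sin δ cos θ)
   = arcsin(-0.43143·0.99790 + 0.90215·0.06476·0.45088) = -23.83987°
λ₂ = λ₁ + atan2(sin θ sin δ cos φ₁, cos δ − sin φ₁ sin φ₂) = -47.25441°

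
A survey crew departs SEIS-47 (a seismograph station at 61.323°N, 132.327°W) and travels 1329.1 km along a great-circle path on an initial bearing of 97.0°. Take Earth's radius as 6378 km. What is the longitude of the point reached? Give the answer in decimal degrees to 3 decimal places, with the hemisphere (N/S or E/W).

109.657°W

δ = d/R = 1329.1/6378 = 0.208388 rad
φ₂ = arcsin(sin φ₁ cos δ + cos φ₁ sin δ cos θ)
   = arcsin(0.87734·0.97837 + 0.47987·0.20688·-0.12187) = 57.80712°
λ₂ = λ₁ + atan2(sin θ sin δ cos φ₁, cos δ − sin φ₁ sin φ₂) = -109.65712°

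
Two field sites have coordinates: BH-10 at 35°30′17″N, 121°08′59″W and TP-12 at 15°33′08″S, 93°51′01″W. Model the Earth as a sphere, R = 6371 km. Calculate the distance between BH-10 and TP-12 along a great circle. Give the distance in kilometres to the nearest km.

6364 km

BH-10: φ = +35.50472°, λ = -121.14972°
TP-12: φ = -15.55222°, λ = -93.85028°
Δφ = -51.0569°,  Δλ = 27.2994°
a = sin²(Δφ/2) + cos φ₁ cos φ₂ sin²(Δλ/2) = 0.229401
c = 2·arcsin(√a) = 0.998935 rad = 57.2348°
d = R·c = 6371 × 0.998935 = 6364.2 km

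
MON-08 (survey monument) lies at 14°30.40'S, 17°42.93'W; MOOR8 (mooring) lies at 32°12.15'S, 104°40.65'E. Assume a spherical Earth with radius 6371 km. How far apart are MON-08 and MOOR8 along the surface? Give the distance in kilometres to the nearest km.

MON-08: φ = -14.50667°, λ = -17.71550°
MOOR8: φ = -32.20250°, λ = +104.67750°
Δφ = -17.6958°,  Δλ = 122.3930°
a = sin²(Δφ/2) + cos φ₁ cos φ₂ sin²(Δλ/2) = 0.652685
c = 2·arcsin(√a) = 1.881123 rad = 107.7804°
d = R·c = 6371 × 1.881123 = 11984.6 km

11985 km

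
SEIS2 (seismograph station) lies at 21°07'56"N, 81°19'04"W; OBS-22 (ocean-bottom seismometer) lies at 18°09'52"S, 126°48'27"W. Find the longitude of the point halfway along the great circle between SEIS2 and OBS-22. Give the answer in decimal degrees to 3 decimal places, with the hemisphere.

104.285°W

SEIS2: φ = +21.13222°, λ = -81.31778°
OBS-22: φ = -18.16444°, λ = -126.80750°
Bx = cos φ₂ cos Δλ = 0.666101,  By = cos φ₂ sin Δλ = -0.677587
φₘ = atan2(sin φ₁ + sin φ₂, √((cos φ₁ + Bx)² + By²)) = 1.60894°
λₘ = λ₁ + atan2(By, cos φ₁ + Bx) = -104.28480°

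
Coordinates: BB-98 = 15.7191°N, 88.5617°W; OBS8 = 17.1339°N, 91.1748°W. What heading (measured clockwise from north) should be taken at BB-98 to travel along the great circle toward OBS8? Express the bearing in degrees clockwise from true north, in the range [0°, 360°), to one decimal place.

299.8°

Δλ = -2.6131°
y = sin Δλ · cos φ₂ = -0.043568
x = cos φ₁ sin φ₂ − sin φ₁ cos φ₂ cos Δλ = 0.024960
θ = atan2(y, x) = -60.1921° → 299.8079° (mod 360°)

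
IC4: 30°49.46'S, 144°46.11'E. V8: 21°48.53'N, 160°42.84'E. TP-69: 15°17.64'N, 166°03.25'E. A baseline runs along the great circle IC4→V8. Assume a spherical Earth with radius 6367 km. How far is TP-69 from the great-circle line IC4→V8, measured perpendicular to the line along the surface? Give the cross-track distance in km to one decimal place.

754.7 km

IC4: φ = -30.82433°, λ = +144.76850°
V8: φ = +21.80883°, λ = +160.71400°
TP-69: φ = +15.29400°, λ = +166.05417°
δ₁₃ = central angle IC4→TP-69 = 0.880632 rad  (haversine)
θ₁₃ = bearing IC4→TP-69 = 27.006°,  θ₁₂ = bearing IC4→V8 = 18.185°
dₓₜ = R·arcsin(sin δ₁₃ · sin(θ₁₃ − θ₁₂)) = 6367·arcsin(0.77114·sin(8.821°)) = 754.687 km
|dₓₜ| = 754.687 km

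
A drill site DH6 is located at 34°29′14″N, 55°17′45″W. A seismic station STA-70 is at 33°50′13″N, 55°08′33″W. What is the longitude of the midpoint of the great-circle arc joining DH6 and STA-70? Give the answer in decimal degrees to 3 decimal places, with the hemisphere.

55.219°W

DH6: φ = +34.48722°, λ = -55.29583°
STA-70: φ = +33.83694°, λ = -55.14250°
Bx = cos φ₂ cos Δλ = 0.830623,  By = cos φ₂ sin Δλ = 0.002223
φₘ = atan2(sin φ₁ + sin φ₂, √((cos φ₁ + Bx)² + By²)) = 34.16211°
λₘ = λ₁ + atan2(By, cos φ₁ + Bx) = -55.21887°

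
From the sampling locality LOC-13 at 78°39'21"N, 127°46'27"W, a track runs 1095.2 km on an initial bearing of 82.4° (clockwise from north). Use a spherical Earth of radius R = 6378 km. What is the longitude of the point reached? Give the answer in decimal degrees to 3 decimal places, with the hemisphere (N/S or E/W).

LOC-13: φ = +78.65583°, λ = -127.77417°
δ = d/R = 1095.2/6378 = 0.171715 rad
φ₂ = arcsin(sin φ₁ cos δ + cos φ₁ sin δ cos θ)
   = arcsin(0.98046·0.98529 + 0.19670·0.17087·0.13226) = 76.04586°
λ₂ = λ₁ + atan2(sin θ sin δ cos φ₁, cos δ − sin φ₁ sin φ₂) = -83.15723°

83.157°W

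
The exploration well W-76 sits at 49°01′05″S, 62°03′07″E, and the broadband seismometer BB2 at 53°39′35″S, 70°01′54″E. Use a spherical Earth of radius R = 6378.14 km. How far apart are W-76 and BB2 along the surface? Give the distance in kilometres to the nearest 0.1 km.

757.4 km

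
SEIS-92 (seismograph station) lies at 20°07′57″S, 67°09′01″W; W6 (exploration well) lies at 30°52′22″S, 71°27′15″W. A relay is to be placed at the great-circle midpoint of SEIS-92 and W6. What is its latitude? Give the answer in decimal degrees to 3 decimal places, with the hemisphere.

25.518°S

SEIS-92: φ = -20.13250°, λ = -67.15028°
W6: φ = -30.87278°, λ = -71.45417°
Bx = cos φ₂ cos Δλ = 0.855888,  By = cos φ₂ sin Δλ = -0.064413
φₘ = atan2(sin φ₁ + sin φ₂, √((cos φ₁ + Bx)² + By²)) = -25.51832°
λₘ = λ₁ + atan2(By, cos φ₁ + Bx) = -69.20568°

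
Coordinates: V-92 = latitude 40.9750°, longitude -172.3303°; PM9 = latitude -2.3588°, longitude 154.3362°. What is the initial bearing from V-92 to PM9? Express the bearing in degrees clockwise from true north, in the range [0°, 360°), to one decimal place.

223.5°

Δλ = -33.3335°
y = sin Δλ · cos φ₂ = -0.549046
x = cos φ₁ sin φ₂ − sin φ₁ cos φ₂ cos Δλ = -0.578462
θ = atan2(y, x) = -136.4945° → 223.5055° (mod 360°)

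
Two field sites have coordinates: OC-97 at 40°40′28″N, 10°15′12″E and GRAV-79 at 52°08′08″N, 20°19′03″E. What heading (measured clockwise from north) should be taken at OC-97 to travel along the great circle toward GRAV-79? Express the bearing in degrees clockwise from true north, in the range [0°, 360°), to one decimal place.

27.6°

OC-97: φ = +40.67444°, λ = +10.25333°
GRAV-79: φ = +52.13556°, λ = +20.31750°
Δλ = 10.0642°
y = sin Δλ · cos φ₂ = 0.107261
x = cos φ₁ sin φ₂ − sin φ₁ cos φ₂ cos Δλ = 0.204858
θ = atan2(y, x) = 27.6360° → 27.6360° (mod 360°)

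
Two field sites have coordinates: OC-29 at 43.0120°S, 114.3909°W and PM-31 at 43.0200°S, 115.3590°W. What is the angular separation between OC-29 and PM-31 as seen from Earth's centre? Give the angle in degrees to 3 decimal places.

Δφ = -0.0080°,  Δλ = -0.9681°
a = sin²(Δφ/2) + cos φ₁ cos φ₂ sin²(Δλ/2) = 0.000038
c = 2·arcsin(√a) = 0.012355 rad = 0.7079°

0.708°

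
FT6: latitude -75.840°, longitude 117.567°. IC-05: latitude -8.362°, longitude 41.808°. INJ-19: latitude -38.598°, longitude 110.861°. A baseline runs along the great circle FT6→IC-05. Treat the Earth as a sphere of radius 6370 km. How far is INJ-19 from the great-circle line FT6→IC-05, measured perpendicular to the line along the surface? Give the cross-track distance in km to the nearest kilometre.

δ₁₃ = central angle FT6→INJ-19 = 0.652154 rad  (haversine)
θ₁₃ = bearing FT6→INJ-19 = 351.351°,  θ₁₂ = bearing FT6→IC-05 = 281.804°
dₓₜ = R·arcsin(sin δ₁₃ · sin(θ₁₃ − θ₁₂)) = 6370·arcsin(0.60690·sin(69.547°)) = 3852.899 km
|dₓₜ| = 3852.899 km

3853 km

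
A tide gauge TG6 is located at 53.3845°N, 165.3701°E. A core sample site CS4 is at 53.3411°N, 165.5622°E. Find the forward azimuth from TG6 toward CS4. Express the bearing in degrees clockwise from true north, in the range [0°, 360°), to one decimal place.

110.7°

Δλ = 0.1921°
y = sin Δλ · cos φ₂ = 0.002002
x = cos φ₁ sin φ₂ − sin φ₁ cos φ₂ cos Δλ = -0.000755
θ = atan2(y, x) = 110.6592° → 110.6592° (mod 360°)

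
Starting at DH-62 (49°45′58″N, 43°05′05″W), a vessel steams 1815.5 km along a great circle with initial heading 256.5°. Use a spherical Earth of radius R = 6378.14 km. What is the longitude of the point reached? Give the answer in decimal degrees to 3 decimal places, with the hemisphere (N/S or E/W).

65.259°W

DH-62: φ = +49.76611°, λ = -43.08472°
δ = d/R = 1815.5/6378.14 = 0.284644 rad
φ₂ = arcsin(sin φ₁ cos δ + cos φ₁ sin δ cos θ)
   = arcsin(0.76341·0.95976 + 0.64591·0.28082·-0.23345) = 43.65805°
λ₂ = λ₁ + atan2(sin θ sin δ cos φ₁, cos δ − sin φ₁ sin φ₂) = -65.25901°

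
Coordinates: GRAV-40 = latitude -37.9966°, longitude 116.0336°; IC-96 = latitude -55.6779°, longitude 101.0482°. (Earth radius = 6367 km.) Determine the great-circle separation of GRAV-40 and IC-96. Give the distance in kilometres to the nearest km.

2260 km

Δφ = -17.6813°,  Δλ = -14.9854°
a = sin²(Δφ/2) + cos φ₁ cos φ₂ sin²(Δλ/2) = 0.031175
c = 2·arcsin(√a) = 0.354991 rad = 20.3395°
d = R·c = 6367 × 0.354991 = 2260.2 km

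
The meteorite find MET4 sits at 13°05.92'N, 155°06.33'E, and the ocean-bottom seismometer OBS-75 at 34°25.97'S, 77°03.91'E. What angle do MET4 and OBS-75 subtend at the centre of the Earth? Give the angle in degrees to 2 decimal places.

87.80°

MET4: φ = +13.09867°, λ = +155.10550°
OBS-75: φ = -34.43283°, λ = +77.06517°
Δφ = -47.5315°,  Δλ = -78.0403°
a = sin²(Δφ/2) + cos φ₁ cos φ₂ sin²(Δλ/2) = 0.480838
c = 2·arcsin(√a) = 1.532463 rad = 87.8037°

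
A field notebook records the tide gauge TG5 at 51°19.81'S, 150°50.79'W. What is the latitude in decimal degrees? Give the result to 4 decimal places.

51° + 19.81′/60 = 51 + 0.33017 = 51.3302°

51.3302°S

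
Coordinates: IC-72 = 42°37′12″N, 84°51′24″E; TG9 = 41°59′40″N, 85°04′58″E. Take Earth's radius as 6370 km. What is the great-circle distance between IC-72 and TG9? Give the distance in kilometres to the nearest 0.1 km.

IC-72: φ = +42.62000°, λ = +84.85667°
TG9: φ = +41.99444°, λ = +85.08278°
Δφ = -0.6256°,  Δλ = 0.2261°
a = sin²(Δφ/2) + cos φ₁ cos φ₂ sin²(Δλ/2) = 0.000032
c = 2·arcsin(√a) = 0.011301 rad = 0.6475°
d = R·c = 6370 × 0.011301 = 72.0 km

72.0 km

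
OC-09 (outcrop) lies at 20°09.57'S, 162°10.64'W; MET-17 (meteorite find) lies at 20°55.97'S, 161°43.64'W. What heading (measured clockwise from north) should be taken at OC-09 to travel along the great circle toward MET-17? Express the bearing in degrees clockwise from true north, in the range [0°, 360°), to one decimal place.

151.5°

OC-09: φ = -20.15950°, λ = -162.17733°
MET-17: φ = -20.93283°, λ = -161.72733°
Δλ = 0.4500°
y = sin Δλ · cos φ₂ = 0.007336
x = cos φ₁ sin φ₂ − sin φ₁ cos φ₂ cos Δλ = -0.013507
θ = atan2(y, x) = 151.4935° → 151.4935° (mod 360°)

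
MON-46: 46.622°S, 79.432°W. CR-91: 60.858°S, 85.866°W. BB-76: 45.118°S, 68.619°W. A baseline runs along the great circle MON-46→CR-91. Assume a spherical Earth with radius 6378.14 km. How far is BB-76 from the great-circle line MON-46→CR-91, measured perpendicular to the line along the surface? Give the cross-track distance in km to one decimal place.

803.3 km

δ₁₃ = central angle MON-46→BB-76 = 0.133887 rad  (haversine)
θ₁₃ = bearing MON-46→BB-76 = 82.623°,  θ₁₂ = bearing MON-46→CR-91 = 192.403°
dₓₜ = R·arcsin(sin δ₁₃ · sin(θ₁₃ − θ₁₂)) = 6378.14·arcsin(0.13349·sin(-109.780°)) = -803.292 km
|dₓₜ| = 803.292 km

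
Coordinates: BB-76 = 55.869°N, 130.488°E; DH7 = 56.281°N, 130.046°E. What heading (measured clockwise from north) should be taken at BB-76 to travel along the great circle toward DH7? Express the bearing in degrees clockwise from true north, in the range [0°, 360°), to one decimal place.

329.3°

Δλ = -0.4420°
y = sin Δλ · cos φ₂ = -0.004282
x = cos φ₁ sin φ₂ − sin φ₁ cos φ₂ cos Δλ = 0.007204
θ = atan2(y, x) = -30.7277° → 329.2723° (mod 360°)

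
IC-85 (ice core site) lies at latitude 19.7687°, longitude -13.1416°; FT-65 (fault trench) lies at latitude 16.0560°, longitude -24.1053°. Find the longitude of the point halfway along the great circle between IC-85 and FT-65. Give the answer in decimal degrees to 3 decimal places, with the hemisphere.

18.681°W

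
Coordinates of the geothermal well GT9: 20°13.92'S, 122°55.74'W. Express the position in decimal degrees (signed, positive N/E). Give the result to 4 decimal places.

lat: 20.2320° S → -20.2320°
lon: 122.9290° W → -122.9290°

-20.2320°, -122.9290°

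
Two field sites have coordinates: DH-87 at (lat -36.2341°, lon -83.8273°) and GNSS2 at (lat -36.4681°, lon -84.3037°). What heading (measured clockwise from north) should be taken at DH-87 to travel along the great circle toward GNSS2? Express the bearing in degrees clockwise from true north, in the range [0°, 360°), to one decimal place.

238.5°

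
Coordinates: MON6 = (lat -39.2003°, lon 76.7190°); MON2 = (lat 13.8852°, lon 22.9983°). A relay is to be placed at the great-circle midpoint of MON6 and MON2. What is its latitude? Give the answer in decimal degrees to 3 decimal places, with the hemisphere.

Bx = cos φ₂ cos Δλ = 0.574431,  By = cos φ₂ sin Δλ = -0.782585
φₘ = atan2(sin φ₁ + sin φ₂, √((cos φ₁ + Bx)² + By²)) = -14.10828°
λₘ = λ₁ + atan2(By, cos φ₁ + Bx) = 46.60687°

14.108°S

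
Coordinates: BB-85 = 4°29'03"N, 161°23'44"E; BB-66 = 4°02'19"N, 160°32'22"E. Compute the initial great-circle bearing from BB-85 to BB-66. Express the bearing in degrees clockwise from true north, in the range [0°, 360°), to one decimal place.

242.5°

BB-85: φ = +4.48417°, λ = +161.39556°
BB-66: φ = +4.03861°, λ = +160.53944°
Δλ = -0.8561°
y = sin Δλ · cos φ₂ = -0.014904
x = cos φ₁ sin φ₂ − sin φ₁ cos φ₂ cos Δλ = -0.007768
θ = atan2(y, x) = -117.5270° → 242.4730° (mod 360°)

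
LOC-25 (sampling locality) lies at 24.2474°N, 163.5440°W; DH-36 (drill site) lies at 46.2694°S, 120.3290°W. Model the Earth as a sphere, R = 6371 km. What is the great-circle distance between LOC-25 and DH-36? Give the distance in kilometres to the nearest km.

Δφ = -70.5168°,  Δλ = 43.2150°
a = sin²(Δφ/2) + cos φ₁ cos φ₂ sin²(Δλ/2) = 0.418705
c = 2·arcsin(√a) = 1.407481 rad = 80.6427°
d = R·c = 6371 × 1.407481 = 8967.1 km

8967 km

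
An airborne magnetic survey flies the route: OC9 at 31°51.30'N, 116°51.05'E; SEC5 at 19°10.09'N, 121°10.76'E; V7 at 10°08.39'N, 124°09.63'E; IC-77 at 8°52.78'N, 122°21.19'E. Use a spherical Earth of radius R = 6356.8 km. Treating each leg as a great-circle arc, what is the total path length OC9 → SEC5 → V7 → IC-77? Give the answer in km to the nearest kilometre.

OC9: φ = +31.85500°, λ = +116.85083°
SEC5: φ = +19.16817°, λ = +121.17933°
V7: φ = +10.13983°, λ = +124.16050°
IC-77: φ = +8.87967°, λ = +122.35317°
OC9→SEC5: c = 0.231616 rad, d = 1472.34 km
SEC5→V7: c = 0.165400 rad, d = 1051.42 km
V7→IC-77: c = 0.038099 rad, d = 242.19 km
Total = 1472.34 + 1051.42 + 242.19 = 2765.94 km

2766 km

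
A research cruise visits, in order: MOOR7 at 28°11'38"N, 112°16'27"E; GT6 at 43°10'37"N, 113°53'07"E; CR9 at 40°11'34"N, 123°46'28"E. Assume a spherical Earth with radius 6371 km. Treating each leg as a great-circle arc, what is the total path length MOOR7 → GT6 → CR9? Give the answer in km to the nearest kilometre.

MOOR7: φ = +28.19389°, λ = +112.27417°
GT6: φ = +43.17694°, λ = +113.88528°
CR9: φ = +40.19278°, λ = +123.77444°
MOOR7→GT6: c = 0.262485 rad, d = 1672.29 km
GT6→CR9: c = 0.138913 rad, d = 885.01 km
Total = 1672.29 + 885.01 = 2557.30 km

2557 km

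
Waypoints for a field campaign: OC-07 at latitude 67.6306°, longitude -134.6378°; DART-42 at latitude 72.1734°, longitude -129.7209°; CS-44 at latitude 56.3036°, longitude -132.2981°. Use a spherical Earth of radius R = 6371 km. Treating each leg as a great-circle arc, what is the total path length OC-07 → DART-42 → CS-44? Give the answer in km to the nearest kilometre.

OC-07→DART-42: c = 0.084527 rad, d = 538.52 km
DART-42→CS-44: c = 0.277608 rad, d = 1768.64 km
Total = 538.52 + 1768.64 = 2307.16 km

2307 km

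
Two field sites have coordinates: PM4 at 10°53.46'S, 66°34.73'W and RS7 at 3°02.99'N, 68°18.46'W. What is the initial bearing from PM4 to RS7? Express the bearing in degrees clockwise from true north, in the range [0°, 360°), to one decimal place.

PM4: φ = -10.89100°, λ = -66.57883°
RS7: φ = +3.04983°, λ = -68.30767°
Δλ = -1.7288°
y = sin Δλ · cos φ₂ = -0.030127
x = cos φ₁ sin φ₂ − sin φ₁ cos φ₂ cos Δλ = 0.240834
θ = atan2(y, x) = -7.1302° → 352.8698° (mod 360°)

352.9°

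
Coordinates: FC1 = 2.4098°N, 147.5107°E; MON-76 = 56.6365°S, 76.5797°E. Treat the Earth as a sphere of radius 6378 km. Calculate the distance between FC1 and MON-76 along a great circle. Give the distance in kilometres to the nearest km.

Δφ = -59.0463°,  Δλ = -70.9310°
a = sin²(Δφ/2) + cos φ₁ cos φ₂ sin²(Δλ/2) = 0.427802
c = 2·arcsin(√a) = 1.425894 rad = 81.6977°
d = R·c = 6378 × 1.425894 = 9094.4 km

9094 km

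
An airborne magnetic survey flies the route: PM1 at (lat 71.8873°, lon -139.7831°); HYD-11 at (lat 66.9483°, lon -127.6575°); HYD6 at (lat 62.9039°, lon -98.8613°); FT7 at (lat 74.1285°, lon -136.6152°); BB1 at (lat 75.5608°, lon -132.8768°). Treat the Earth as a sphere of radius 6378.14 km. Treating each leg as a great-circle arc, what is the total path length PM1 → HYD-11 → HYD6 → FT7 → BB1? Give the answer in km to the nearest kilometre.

4258 km

PM1→HYD-11: c = 0.113454 rad, d = 723.62 km
HYD-11→HYD6: c = 0.222020 rad, d = 1416.07 km
HYD6→FT7: c = 0.301832 rad, d = 1925.13 km
FT7→BB1: c = 0.030252 rad, d = 192.95 km
Total = 723.62 + 1416.07 + 1925.13 + 192.95 = 4257.77 km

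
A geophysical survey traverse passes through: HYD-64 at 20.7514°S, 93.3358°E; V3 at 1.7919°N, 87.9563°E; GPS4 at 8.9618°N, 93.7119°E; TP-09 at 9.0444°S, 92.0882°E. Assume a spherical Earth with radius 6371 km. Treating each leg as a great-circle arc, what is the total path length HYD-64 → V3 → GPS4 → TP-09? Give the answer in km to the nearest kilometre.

HYD-64→V3: c = 0.404057 rad, d = 2574.25 km
V3→GPS4: c = 0.160152 rad, d = 1020.33 km
GPS4→TP-09: c = 0.315532 rad, d = 2010.26 km
Total = 2574.25 + 1020.33 + 2010.26 = 5604.83 km

5605 km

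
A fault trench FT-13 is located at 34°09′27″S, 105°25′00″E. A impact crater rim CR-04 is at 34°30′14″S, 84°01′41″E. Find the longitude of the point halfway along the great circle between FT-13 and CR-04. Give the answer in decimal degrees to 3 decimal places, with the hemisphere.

FT-13: φ = -34.15750°, λ = +105.41667°
CR-04: φ = -34.50389°, λ = +84.02806°
Bx = cos φ₂ cos Δλ = 0.767331,  By = cos φ₂ sin Δλ = -0.300538
φₘ = atan2(sin φ₁ + sin φ₂, √((cos φ₁ + Bx)² + By²)) = -34.79970°
λₘ = λ₁ + atan2(By, cos φ₁ + Bx) = 94.74470°

94.745°E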